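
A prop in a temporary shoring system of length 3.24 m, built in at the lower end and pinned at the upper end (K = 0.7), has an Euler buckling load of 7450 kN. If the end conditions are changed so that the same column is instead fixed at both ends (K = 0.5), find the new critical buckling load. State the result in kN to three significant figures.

P_cr ∝ 1/K², so P_cr,new = P_cr,old × (K_old/K_new)² = 7450 × (0.7/0.5)²
= 7450 × 1.960 = 14600 kN

P_cr ≈ 14600 kN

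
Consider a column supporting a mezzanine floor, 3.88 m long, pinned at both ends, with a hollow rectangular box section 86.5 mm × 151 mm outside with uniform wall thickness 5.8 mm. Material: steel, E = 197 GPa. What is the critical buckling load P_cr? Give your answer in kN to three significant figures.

P_cr ≈ 421 kN

Inner dimensions: h_i = 151 − 2×5.8 = 139.4 mm, b_i = 86.5 − 2×5.8 = 74.90 mm
Weak-axis I_min = (h_o·b_o³ − h_i·b_i³)/12 with b_o = 86.5, b_i = 74.90 mm (shorter outer/inner sides).
I_min = (151×86.5³ − 139.4×74.90³)/12 = 3.263×10^6 mm⁴
I = 3.263×10^6 mm⁴ = 3.263×10^-6 m⁴
Effective length L_e = K·L = 1 × 3.88 = 3.880 m
P_cr = π²EI / L_e² = π² × 197×10⁹ × 3.263×10^-6 / 3.880² = 4.214×10^5 N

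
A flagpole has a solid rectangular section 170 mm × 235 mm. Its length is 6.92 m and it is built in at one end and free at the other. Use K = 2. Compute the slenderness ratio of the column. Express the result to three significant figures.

λ ≈ 282

For a rectangle r_min = b/√12 = 170/√12 = 49.07 mm
L_e = K·L = 2 × 6.92 m = 13.84 m = 13840 mm
λ = L_e / r_min = 13840 / 49.07 = 282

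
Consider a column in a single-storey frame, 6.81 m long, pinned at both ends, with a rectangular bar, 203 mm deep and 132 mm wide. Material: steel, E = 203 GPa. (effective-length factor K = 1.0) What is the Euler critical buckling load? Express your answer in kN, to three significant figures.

Buckling occurs about the weak axis: I_min = h·b³/12 with b = 132 mm (the shorter side).
I_min = 203×132³/12 = 3.891×10^7 mm⁴
I = 3.891×10^7 mm⁴ = 3.891×10^-5 m⁴
Effective length L_e = K·L = 1 × 6.81 = 6.810 m
P_cr = π²EI / L_e² = π² × 203×10⁹ × 3.891×10^-5 / 6.810² = 1.681×10^6 N

P_cr ≈ 1680 kN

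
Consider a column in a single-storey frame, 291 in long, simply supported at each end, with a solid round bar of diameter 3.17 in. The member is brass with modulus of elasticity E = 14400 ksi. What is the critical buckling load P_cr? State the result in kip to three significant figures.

I = πd⁴/64 = π×3.17⁴/64 = 4.957 in⁴
Effective length L_e = K·L = 1 × 291 = 291.0 in
P_cr = π²EI / L_e² = π² × 14400×10³ × 4.957 / 291.0² = 8.319×10^3 lb

P_cr ≈ 8.32 kip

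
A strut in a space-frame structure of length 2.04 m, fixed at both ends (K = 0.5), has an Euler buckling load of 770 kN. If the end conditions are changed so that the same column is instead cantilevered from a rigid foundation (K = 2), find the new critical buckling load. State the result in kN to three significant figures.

P_cr ∝ 1/K², so P_cr,new = P_cr,old × (K_old/K_new)² = 770 × (0.5/2)²
= 770 × 0.06250 = 48.1 kN

P_cr ≈ 48.1 kN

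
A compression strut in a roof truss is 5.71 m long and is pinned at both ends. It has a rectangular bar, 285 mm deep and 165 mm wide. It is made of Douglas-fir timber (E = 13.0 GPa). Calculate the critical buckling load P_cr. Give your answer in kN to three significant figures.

Buckling occurs about the weak axis: I_min = h·b³/12 with b = 165 mm (the shorter side).
I_min = 285×165³/12 = 1.067×10^8 mm⁴
I = 1.067×10^8 mm⁴ = 1.067×10^-4 m⁴
Effective length L_e = K·L = 1 × 5.71 = 5.710 m
P_cr = π²EI / L_e² = π² × 13.0×10⁹ × 1.067×10^-4 / 5.710² = 4.198×10^5 N

P_cr ≈ 420 kN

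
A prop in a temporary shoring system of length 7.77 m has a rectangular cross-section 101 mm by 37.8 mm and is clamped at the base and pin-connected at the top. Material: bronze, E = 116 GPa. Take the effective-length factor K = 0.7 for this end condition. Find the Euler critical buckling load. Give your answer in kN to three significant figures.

P_cr ≈ 17.6 kN

Buckling occurs about the weak axis: I_min = h·b³/12 with b = 37.8 mm (the shorter side).
I_min = 101×37.8³/12 = 4.546×10^5 mm⁴
I = 4.546×10^5 mm⁴ = 4.546×10^-7 m⁴
Effective length L_e = K·L = 0.7 × 7.77 = 5.439 m
P_cr = π²EI / L_e² = π² × 116×10⁹ × 4.546×10^-7 / 5.439² = 1.759×10^4 N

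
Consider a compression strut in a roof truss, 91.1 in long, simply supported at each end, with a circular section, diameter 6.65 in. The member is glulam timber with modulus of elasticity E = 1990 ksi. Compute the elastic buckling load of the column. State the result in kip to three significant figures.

I = πd⁴/64 = π×6.65⁴/64 = 96.00 in⁴
Effective length L_e = K·L = 1 × 91.1 = 91.10 in
P_cr = π²EI / L_e² = π² × 1990×10³ × 96.00 / 91.10² = 2.272×10^5 lb

P_cr ≈ 227 kip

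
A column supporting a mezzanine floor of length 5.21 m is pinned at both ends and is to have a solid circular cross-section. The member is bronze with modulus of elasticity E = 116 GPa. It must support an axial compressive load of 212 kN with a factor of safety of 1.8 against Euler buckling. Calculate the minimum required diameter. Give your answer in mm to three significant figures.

Required P_cr = n·P = 1.8 × 212 = 381.6 kN
L_e = K·L = 1 × 5.21 = 5.210 m
Required I = P_cr·L_e²/(π²E) = 3.816×10^5 × 5.210² / (π² × 1.16×10^11) = 9.047×10^-6 m⁴
I_req = 9.047×10^6 mm⁴
Solid circle: I = πd⁴/64  ⇒  d = (64I/π)^(1/4) = (64×9.047×10^6/π)^(1/4) = 117 mm

d ≈ 117 mm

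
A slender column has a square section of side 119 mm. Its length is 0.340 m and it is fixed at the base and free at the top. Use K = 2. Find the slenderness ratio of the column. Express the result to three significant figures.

λ ≈ 19.8

For a square r = a/√12 = 119/√12 = 34.35 mm
L_e = K·L = 2 × 0.340 m = 0.6800 m = 680.00 mm
λ = L_e / r_min = 680.00 / 34.35 = 19.8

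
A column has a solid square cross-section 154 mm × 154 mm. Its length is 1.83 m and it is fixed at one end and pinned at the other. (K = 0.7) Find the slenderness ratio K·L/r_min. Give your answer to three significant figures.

For a square r = a/√12 = 154/√12 = 44.46 mm
L_e = K·L = 0.7 × 1.83 m = 1.281 m = 1281.0 mm
λ = L_e / r_min = 1281.0 / 44.46 = 28.8

λ ≈ 28.8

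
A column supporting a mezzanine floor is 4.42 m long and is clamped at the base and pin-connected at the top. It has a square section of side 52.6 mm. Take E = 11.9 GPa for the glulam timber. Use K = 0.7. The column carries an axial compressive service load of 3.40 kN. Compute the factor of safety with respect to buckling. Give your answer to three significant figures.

I = a⁴/12 = 52.6⁴/12 = 6.379×10^5 mm⁴
I = 6.379×10^5 mm⁴ = 6.379×10^-7 m⁴
Effective length L_e = K·L = 0.7 × 4.42 = 3.094 m
P_cr = π²EI / L_e² = π² × 11.9×10⁹ × 6.379×10^-7 / 3.094² = 7.827×10^3 N
Factor of safety n = P_cr / P = 7.8265 / 3.40 = 2.30

n ≈ 2.30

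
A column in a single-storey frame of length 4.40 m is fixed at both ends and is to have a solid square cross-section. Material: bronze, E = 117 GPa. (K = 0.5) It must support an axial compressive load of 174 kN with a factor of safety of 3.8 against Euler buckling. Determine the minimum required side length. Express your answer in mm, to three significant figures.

Required P_cr = n·P = 3.8 × 174 = 661.2 kN
L_e = K·L = 0.5 × 4.40 = 2.200 m
Required I = P_cr·L_e²/(π²E) = 6.612×10^5 × 2.200² / (π² × 1.17×10^11) = 2.771×10^-6 m⁴
I_req = 2.771×10^6 mm⁴
Solid square: I = a⁴/12  ⇒  a = (12I)^(1/4) = (12×2.771×10^6)^(1/4) = 75.9 mm

a ≈ 75.9 mm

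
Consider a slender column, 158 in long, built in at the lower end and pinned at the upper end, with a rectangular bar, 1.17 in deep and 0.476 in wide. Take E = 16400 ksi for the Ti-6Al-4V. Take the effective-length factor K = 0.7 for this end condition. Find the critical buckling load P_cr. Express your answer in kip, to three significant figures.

Buckling occurs about the weak axis: I_min = h·b³/12 with b = 0.476 in (the shorter side).
I_min = 1.17×0.476³/12 = 1.052×10^-2 in⁴
Effective length L_e = K·L = 0.7 × 158 = 110.6 in
P_cr = π²EI / L_e² = π² × 16400×10³ × 1.052×10^-2 / 110.6² = 139.1 lb

P_cr ≈ 0.139 kip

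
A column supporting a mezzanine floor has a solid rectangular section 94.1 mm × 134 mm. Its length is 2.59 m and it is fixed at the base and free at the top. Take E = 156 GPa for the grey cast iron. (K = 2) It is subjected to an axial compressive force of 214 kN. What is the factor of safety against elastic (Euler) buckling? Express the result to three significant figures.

n ≈ 2.49

Buckling occurs about the weak axis: I_min = h·b³/12 with b = 94.1 mm (the shorter side).
I_min = 134×94.1³/12 = 9.304×10^6 mm⁴
I = 9.304×10^6 mm⁴ = 9.304×10^-6 m⁴
Effective length L_e = K·L = 2 × 2.59 = 5.180 m
P_cr = π²EI / L_e² = π² × 156×10⁹ × 9.304×10^-6 / 5.180² = 5.339×10^5 N
Factor of safety n = P_cr / P = 533.90 / 214 = 2.49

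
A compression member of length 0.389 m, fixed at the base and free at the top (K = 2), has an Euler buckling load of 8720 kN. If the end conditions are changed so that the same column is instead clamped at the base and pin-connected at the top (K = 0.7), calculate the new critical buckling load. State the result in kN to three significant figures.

P_cr ∝ 1/K², so P_cr,new = P_cr,old × (K_old/K_new)² = 8720 × (2/0.7)²
= 8720 × 8.163 = 71200 kN

P_cr ≈ 71200 kN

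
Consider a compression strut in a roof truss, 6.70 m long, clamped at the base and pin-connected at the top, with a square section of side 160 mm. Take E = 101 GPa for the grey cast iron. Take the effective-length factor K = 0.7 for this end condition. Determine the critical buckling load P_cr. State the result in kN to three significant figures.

P_cr ≈ 2470 kN

I = a⁴/12 = 160⁴/12 = 5.461×10^7 mm⁴
I = 5.461×10^7 mm⁴ = 5.461×10^-5 m⁴
Effective length L_e = K·L = 0.7 × 6.70 = 4.690 m
P_cr = π²EI / L_e² = π² × 101×10⁹ × 5.461×10^-5 / 4.690² = 2.475×10^6 N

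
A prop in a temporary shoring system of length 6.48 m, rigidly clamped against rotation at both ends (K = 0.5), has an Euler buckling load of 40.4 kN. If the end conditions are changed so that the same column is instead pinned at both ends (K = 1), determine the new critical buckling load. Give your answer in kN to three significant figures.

P_cr ≈ 10.1 kN

P_cr ∝ 1/K², so P_cr,new = P_cr,old × (K_old/K_new)² = 40.4 × (0.5/1)²
= 40.4 × 0.2500 = 10.1 kN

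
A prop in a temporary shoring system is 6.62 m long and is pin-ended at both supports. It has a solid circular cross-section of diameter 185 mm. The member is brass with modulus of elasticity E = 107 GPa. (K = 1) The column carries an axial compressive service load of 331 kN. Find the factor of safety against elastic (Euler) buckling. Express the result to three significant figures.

I = πd⁴/64 = π×185⁴/64 = 5.750×10^7 mm⁴
I = 5.750×10^7 mm⁴ = 5.750×10^-5 m⁴
Effective length L_e = K·L = 1 × 6.62 = 6.620 m
P_cr = π²EI / L_e² = π² × 107×10⁹ × 5.750×10^-5 / 6.620² = 1.386×10^6 N
Factor of safety n = P_cr / P = 1385.6 / 331 = 4.19

n ≈ 4.19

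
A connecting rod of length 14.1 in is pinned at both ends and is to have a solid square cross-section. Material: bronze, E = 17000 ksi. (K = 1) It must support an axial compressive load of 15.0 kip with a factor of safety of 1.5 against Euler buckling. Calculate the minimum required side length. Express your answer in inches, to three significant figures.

a ≈ 0.752 in

Required P_cr = n·P = 1.5 × 15.0 = 22.50 kip
L_e = K·L = 1 × 14.1 = 14.10 in
Required I = P_cr·L_e²/(π²E) = 2.250×10^4 × 14.10² / (π² × 1.70×10^7) = 2.666×10^-2 in⁴
Solid square: I = a⁴/12  ⇒  a = (12I)^(1/4) = (12×2.666×10^-2)^(1/4) = 0.752 in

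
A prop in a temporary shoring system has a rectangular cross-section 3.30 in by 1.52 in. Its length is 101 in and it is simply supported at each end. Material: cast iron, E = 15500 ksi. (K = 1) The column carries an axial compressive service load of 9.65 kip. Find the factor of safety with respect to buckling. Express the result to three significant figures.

Buckling occurs about the weak axis: I_min = h·b³/12 with b = 1.52 in (the shorter side).
I_min = 3.30×1.52³/12 = 0.9657 in⁴
Effective length L_e = K·L = 1 × 101 = 101.0 in
P_cr = π²EI / L_e² = π² × 15500×10³ × 0.9657 / 101.0² = 1.448×10^4 lb
Factor of safety n = P_cr / P = 14.483 / 9.65 = 1.50

n ≈ 1.50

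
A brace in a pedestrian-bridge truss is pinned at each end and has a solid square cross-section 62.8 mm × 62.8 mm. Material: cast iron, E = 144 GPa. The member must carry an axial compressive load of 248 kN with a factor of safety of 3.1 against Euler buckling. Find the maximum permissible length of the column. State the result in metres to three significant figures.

L_max ≈ 1.55 m

I = a⁴/12 = 62.8⁴/12 = 1.296×10^6 mm⁴
I = 1.296×10^-6 m⁴
Required critical load P_cr = n·P = 3.1 × 248 = 768.8 kN = 7.688×10^5 N
From P_cr = π²EI/(K·L)²:  L = (1/K)·√(π²EI/P_cr) = (1/1)·√(π²×1.44×10^11×1.296×10^-6/7.688×10^5)
L = 1.55 m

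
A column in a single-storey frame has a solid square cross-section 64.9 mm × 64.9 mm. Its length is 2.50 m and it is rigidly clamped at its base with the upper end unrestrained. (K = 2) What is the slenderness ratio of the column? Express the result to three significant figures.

I = a⁴/12 = 64.9⁴/12 = 1.478×10^6 mm⁴
A = 4.212×10^3 mm²;  r_min = √(I/A) = √(1.478×10^6/4.212×10^3) = 18.74 mm
L_e = K·L = 2 × 2.50 m = 5.000 m = 5000.0 mm
λ = L_e / r_min = 5000.0 / 18.74 = 267

λ ≈ 267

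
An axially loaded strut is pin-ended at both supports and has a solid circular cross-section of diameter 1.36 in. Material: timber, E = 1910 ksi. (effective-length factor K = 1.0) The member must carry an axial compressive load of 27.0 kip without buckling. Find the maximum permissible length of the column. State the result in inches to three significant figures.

I = πd⁴/64 = π×1.36⁴/64 = 0.1679 in⁴
At the buckling limit P_cr = P = 2.700×10^4 lb
From P_cr = π²EI/(K·L)²:  L = (1/K)·√(π²EI/P_cr) = (1/1)·√(π²×1.91×10^6×0.1679/2.700×10^4)
L = 10.8 in

L_max ≈ 10.8 in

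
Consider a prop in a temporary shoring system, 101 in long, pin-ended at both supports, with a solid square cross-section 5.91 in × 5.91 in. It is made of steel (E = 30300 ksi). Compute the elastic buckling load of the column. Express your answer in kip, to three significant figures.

I = a⁴/12 = 5.91⁴/12 = 101.7 in⁴
Effective length L_e = K·L = 1 × 101 = 101.0 in
P_cr = π²EI / L_e² = π² × 30300×10³ × 101.7 / 101.0² = 2.980×10^6 lb

P_cr ≈ 2980 kip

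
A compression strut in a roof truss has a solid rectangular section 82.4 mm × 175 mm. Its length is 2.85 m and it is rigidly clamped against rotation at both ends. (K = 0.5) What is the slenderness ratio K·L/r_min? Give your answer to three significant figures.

Buckling occurs about the weak axis: I_min = h·b³/12 with b = 82.4 mm (the shorter side).
I_min = 175×82.4³/12 = 8.159×10^6 mm⁴
A = 1.442×10^4 mm²;  r_min = √(I/A) = √(8.159×10^6/1.442×10^4) = 23.79 mm
L_e = K·L = 0.5 × 2.85 m = 1.425 m = 1425.0 mm
λ = L_e / r_min = 1425.0 / 23.79 = 59.9

λ ≈ 59.9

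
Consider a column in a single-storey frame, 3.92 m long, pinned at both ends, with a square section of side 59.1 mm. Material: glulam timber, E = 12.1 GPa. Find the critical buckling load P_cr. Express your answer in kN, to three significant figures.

P_cr ≈ 7.90 kN

I = a⁴/12 = 59.1⁴/12 = 1.017×10^6 mm⁴
I = 1.017×10^6 mm⁴ = 1.017×10^-6 m⁴
Effective length L_e = K·L = 1 × 3.92 = 3.920 m
P_cr = π²EI / L_e² = π² × 12.1×10⁹ × 1.017×10^-6 / 3.920² = 7.901×10^3 N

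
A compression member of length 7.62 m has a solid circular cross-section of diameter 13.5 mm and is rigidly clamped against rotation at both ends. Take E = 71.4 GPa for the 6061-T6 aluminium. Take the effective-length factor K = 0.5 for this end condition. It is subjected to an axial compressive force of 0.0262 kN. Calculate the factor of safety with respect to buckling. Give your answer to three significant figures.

I = πd⁴/64 = π×13.5⁴/64 = 1.630×10^3 mm⁴
I = 1.630×10^3 mm⁴ = 1.630×10^-9 m⁴
Effective length L_e = K·L = 0.5 × 7.62 = 3.810 m
P_cr = π²EI / L_e² = π² × 71.4×10⁹ × 1.630×10^-9 / 3.810² = 79.15 N
Factor of safety n = P_cr / P = 0.079150 / 0.0262 = 3.02

n ≈ 3.02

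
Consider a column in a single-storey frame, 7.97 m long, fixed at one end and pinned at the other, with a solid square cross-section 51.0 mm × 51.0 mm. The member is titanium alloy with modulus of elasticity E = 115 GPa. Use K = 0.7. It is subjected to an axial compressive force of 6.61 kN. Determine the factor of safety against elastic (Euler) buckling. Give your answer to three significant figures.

I = a⁴/12 = 51.0⁴/12 = 5.638×10^5 mm⁴
I = 5.638×10^5 mm⁴ = 5.638×10^-7 m⁴
Effective length L_e = K·L = 0.7 × 7.97 = 5.579 m
P_cr = π²EI / L_e² = π² × 115×10⁹ × 5.638×10^-7 / 5.579² = 2.056×10^4 N
Factor of safety n = P_cr / P = 20.558 / 6.61 = 3.11

n ≈ 3.11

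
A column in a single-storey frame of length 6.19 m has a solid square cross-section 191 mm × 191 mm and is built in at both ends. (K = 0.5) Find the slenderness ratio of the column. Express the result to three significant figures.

λ ≈ 56.1

I = a⁴/12 = 191⁴/12 = 1.109×10^8 mm⁴
A = 3.648×10^4 mm²;  r_min = √(I/A) = √(1.109×10^8/3.648×10^4) = 55.14 mm
L_e = K·L = 0.5 × 6.19 m = 3.095 m = 3095.0 mm
λ = L_e / r_min = 3095.0 / 55.14 = 56.1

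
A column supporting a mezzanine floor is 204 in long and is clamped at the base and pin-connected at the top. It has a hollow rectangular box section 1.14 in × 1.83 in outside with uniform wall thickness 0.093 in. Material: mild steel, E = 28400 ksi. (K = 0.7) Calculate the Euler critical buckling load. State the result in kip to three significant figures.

P_cr ≈ 1.47 kip

Inner dimensions: h_i = 1.83 − 2×0.093 = 1.644 in, b_i = 1.14 − 2×0.093 = 0.9540 in
Weak-axis I_min = (h_o·b_o³ − h_i·b_i³)/12 with b_o = 1.14, b_i = 0.9540 in (shorter outer/inner sides).
I_min = (1.83×1.14³ − 1.644×0.9540³)/12 = 0.1070 in⁴
Effective length L_e = K·L = 0.7 × 204 = 142.8 in
P_cr = π²EI / L_e² = π² × 28400×10³ × 0.1070 / 142.8² = 1.471×10^3 lb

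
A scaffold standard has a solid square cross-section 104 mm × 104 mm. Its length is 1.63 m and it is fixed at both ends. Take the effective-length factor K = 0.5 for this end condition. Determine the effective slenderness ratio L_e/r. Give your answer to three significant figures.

For a square r = a/√12 = 104/√12 = 30.02 mm
L_e = K·L = 0.5 × 1.63 m = 0.8150 m = 815.00 mm
λ = L_e / r_min = 815.00 / 30.02 = 27.1

λ ≈ 27.1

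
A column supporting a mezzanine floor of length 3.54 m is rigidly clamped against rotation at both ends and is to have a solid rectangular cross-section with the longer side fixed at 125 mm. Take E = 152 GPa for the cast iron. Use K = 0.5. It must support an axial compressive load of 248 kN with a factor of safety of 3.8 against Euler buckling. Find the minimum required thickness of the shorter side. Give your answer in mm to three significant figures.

Required P_cr = n·P = 3.8 × 248 = 942.4 kN
L_e = K·L = 0.5 × 3.54 = 1.770 m
Required I = P_cr·L_e²/(π²E) = 9.424×10^5 × 1.770² / (π² × 1.52×10^11) = 1.968×10^-6 m⁴
I_req = 1.968×10^6 mm⁴
Rectangle, weak axis: I_min = h·b³/12 with h = 125 mm fixed  ⇒  b = (12I/h)^(1/3) = 57.4 mm

b ≈ 57.4 mm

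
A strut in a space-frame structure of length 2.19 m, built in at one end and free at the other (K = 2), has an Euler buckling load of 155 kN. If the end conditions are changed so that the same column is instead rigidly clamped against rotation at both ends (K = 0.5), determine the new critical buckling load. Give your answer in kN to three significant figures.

P_cr ∝ 1/K², so P_cr,new = P_cr,old × (K_old/K_new)² = 155 × (2/0.5)²
= 155 × 16.00 = 2480 kN

P_cr ≈ 2480 kN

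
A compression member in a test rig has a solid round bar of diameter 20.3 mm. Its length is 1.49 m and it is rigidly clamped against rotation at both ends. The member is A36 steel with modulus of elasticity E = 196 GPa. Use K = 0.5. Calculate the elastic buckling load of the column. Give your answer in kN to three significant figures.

I = πd⁴/64 = π×20.3⁴/64 = 8.336×10^3 mm⁴
I = 8.336×10^3 mm⁴ = 8.336×10^-9 m⁴
Effective length L_e = K·L = 0.5 × 1.49 = 0.7450 m
P_cr = π²EI / L_e² = π² × 196×10⁹ × 8.336×10^-9 / 0.7450² = 2.905×10^4 N

P_cr ≈ 29.1 kN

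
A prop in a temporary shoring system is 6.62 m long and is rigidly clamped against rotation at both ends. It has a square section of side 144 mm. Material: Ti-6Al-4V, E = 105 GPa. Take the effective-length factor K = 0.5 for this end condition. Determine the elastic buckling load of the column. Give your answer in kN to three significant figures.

P_cr ≈ 3390 kN

I = a⁴/12 = 144⁴/12 = 3.583×10^7 mm⁴
I = 3.583×10^7 mm⁴ = 3.583×10^-5 m⁴
Effective length L_e = K·L = 0.5 × 6.62 = 3.310 m
P_cr = π²EI / L_e² = π² × 105×10⁹ × 3.583×10^-5 / 3.310² = 3.389×10^6 N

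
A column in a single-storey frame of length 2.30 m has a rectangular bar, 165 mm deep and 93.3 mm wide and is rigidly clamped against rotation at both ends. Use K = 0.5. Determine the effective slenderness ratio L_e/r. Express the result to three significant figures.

For a rectangle r_min = b/√12 = 93.3/√12 = 26.93 mm
L_e = K·L = 0.5 × 2.30 m = 1.150 m = 1150.0 mm
λ = L_e / r_min = 1150.0 / 26.93 = 42.7

λ ≈ 42.7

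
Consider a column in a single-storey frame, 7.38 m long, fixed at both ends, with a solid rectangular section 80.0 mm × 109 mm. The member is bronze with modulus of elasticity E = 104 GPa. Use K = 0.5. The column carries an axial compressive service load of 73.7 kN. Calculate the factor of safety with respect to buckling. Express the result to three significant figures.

Buckling occurs about the weak axis: I_min = h·b³/12 with b = 80.0 mm (the shorter side).
I_min = 109×80.0³/12 = 4.651×10^6 mm⁴
I = 4.651×10^6 mm⁴ = 4.651×10^-6 m⁴
Effective length L_e = K·L = 0.5 × 7.38 = 3.690 m
P_cr = π²EI / L_e² = π² × 104×10⁹ × 4.651×10^-6 / 3.690² = 3.506×10^5 N
Factor of safety n = P_cr / P = 350.59 / 73.7 = 4.76

n ≈ 4.76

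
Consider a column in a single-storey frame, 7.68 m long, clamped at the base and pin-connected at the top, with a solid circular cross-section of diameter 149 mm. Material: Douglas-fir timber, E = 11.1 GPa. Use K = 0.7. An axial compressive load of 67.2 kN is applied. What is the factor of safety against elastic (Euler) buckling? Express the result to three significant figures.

n ≈ 1.36

I = πd⁴/64 = π×149⁴/64 = 2.419×10^7 mm⁴
I = 2.419×10^7 mm⁴ = 2.419×10^-5 m⁴
Effective length L_e = K·L = 0.7 × 7.68 = 5.376 m
P_cr = π²EI / L_e² = π² × 11.1×10⁹ × 2.419×10^-5 / 5.376² = 9.171×10^4 N
Factor of safety n = P_cr / P = 91.711 / 67.2 = 1.36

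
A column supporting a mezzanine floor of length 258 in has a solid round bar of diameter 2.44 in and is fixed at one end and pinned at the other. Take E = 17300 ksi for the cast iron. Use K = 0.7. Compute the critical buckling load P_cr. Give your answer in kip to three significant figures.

P_cr ≈ 9.11 kip

I = πd⁴/64 = π×2.44⁴/64 = 1.740 in⁴
Effective length L_e = K·L = 0.7 × 258 = 180.6 in
P_cr = π²EI / L_e² = π² × 17300×10³ × 1.740 / 180.6² = 9.108×10^3 lb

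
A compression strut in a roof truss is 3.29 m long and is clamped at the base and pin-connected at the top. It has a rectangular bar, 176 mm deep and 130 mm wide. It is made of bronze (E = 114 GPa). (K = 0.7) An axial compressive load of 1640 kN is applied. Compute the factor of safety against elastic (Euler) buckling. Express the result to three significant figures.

n ≈ 4.17

Buckling occurs about the weak axis: I_min = h·b³/12 with b = 130 mm (the shorter side).
I_min = 176×130³/12 = 3.222×10^7 mm⁴
I = 3.222×10^7 mm⁴ = 3.222×10^-5 m⁴
Effective length L_e = K·L = 0.7 × 3.29 = 2.303 m
P_cr = π²EI / L_e² = π² × 114×10⁹ × 3.222×10^-5 / 2.303² = 6.836×10^6 N
Factor of safety n = P_cr / P = 6835.6 / 1640 = 4.17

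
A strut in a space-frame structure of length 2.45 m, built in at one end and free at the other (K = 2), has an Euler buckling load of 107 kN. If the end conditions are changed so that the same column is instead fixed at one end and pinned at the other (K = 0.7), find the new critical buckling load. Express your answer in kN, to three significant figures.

P_cr ∝ 1/K², so P_cr,new = P_cr,old × (K_old/K_new)² = 107 × (2/0.7)²
= 107 × 8.163 = 873 kN

P_cr ≈ 873 kN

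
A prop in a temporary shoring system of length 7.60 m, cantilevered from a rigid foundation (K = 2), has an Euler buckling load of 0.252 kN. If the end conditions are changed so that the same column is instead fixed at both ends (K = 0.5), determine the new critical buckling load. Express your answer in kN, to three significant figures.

P_cr ≈ 4.03 kN

P_cr ∝ 1/K², so P_cr,new = P_cr,old × (K_old/K_new)² = 0.252 × (2/0.5)²
= 0.252 × 16.00 = 4.03 kN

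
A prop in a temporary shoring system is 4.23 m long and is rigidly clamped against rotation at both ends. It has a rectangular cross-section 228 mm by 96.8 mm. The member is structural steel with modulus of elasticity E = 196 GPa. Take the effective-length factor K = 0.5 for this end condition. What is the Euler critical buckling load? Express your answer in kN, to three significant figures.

P_cr ≈ 7450 kN

Buckling occurs about the weak axis: I_min = h·b³/12 with b = 96.8 mm (the shorter side).
I_min = 228×96.8³/12 = 1.723×10^7 mm⁴
I = 1.723×10^7 mm⁴ = 1.723×10^-5 m⁴
Effective length L_e = K·L = 0.5 × 4.23 = 2.115 m
P_cr = π²EI / L_e² = π² × 196×10⁹ × 1.723×10^-5 / 2.115² = 7.453×10^6 N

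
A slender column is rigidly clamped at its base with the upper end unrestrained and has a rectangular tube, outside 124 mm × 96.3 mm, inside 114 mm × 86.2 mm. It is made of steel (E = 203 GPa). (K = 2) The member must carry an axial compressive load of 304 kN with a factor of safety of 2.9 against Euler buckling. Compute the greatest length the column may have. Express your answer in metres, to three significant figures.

L_max ≈ 1.34 m

Weak-axis I_min = (h_o·b_o³ − h_i·b_i³)/12 with b_o = 96.3, b_i = 86.20 mm (shorter outer/inner sides).
I_min = (124×96.3³ − 114.0×86.20³)/12 = 3.143×10^6 mm⁴
I = 3.143×10^-6 m⁴
Required critical load P_cr = n·P = 2.9 × 304 = 881.6 kN = 8.816×10^5 N
From P_cr = π²EI/(K·L)²:  L = (1/K)·√(π²EI/P_cr) = (1/2)·√(π²×2.03×10^11×3.143×10^-6/8.816×10^5)
L = 1.34 m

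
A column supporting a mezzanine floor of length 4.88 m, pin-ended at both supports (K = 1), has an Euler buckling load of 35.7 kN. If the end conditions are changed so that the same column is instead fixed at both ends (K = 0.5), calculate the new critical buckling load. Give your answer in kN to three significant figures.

P_cr ∝ 1/K², so P_cr,new = P_cr,old × (K_old/K_new)² = 35.7 × (1/0.5)²
= 35.7 × 4.000 = 143 kN

P_cr ≈ 143 kN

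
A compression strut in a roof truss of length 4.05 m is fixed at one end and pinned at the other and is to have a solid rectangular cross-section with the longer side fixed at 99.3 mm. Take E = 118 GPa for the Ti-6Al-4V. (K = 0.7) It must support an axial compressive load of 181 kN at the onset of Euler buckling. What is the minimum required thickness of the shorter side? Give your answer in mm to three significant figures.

L_e = K·L = 0.7 × 4.05 = 2.835 m
Required I = P_cr·L_e²/(π²E) = 1.810×10^5 × 2.835² / (π² × 1.18×10^11) = 1.249×10^-6 m⁴
I_req = 1.249×10^6 mm⁴
Rectangle, weak axis: I_min = h·b³/12 with h = 99.3 mm fixed  ⇒  b = (12I/h)^(1/3) = 53.2 mm

b ≈ 53.2 mm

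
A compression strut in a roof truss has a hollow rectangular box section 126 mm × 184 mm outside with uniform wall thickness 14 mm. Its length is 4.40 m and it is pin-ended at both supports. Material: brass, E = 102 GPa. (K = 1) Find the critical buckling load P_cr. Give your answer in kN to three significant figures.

P_cr ≈ 959 kN

Inner dimensions: h_i = 184 − 2×14 = 156.0 mm, b_i = 126 − 2×14 = 98.00 mm
Weak-axis I_min = (h_o·b_o³ − h_i·b_i³)/12 with b_o = 126, b_i = 98.00 mm (shorter outer/inner sides).
I_min = (184×126³ − 156.0×98.00³)/12 = 1.844×10^7 mm⁴
I = 1.844×10^7 mm⁴ = 1.844×10^-5 m⁴
Effective length L_e = K·L = 1 × 4.40 = 4.400 m
P_cr = π²EI / L_e² = π² × 102×10⁹ × 1.844×10^-5 / 4.400² = 9.587×10^5 N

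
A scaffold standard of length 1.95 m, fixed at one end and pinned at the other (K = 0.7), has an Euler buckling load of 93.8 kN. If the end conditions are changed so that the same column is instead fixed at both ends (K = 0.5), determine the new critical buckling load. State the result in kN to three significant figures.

P_cr ≈ 184 kN

P_cr ∝ 1/K², so P_cr,new = P_cr,old × (K_old/K_new)² = 93.8 × (0.7/0.5)²
= 93.8 × 1.960 = 184 kN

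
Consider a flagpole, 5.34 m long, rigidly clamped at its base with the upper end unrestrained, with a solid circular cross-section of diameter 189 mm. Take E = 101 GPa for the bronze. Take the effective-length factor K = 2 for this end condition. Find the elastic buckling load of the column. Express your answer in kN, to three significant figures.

P_cr ≈ 547 kN

I = πd⁴/64 = π×189⁴/64 = 6.264×10^7 mm⁴
I = 6.264×10^7 mm⁴ = 6.264×10^-5 m⁴
Effective length L_e = K·L = 2 × 5.34 = 10.68 m
P_cr = π²EI / L_e² = π² × 101×10⁹ × 6.264×10^-5 / 10.68² = 5.474×10^5 N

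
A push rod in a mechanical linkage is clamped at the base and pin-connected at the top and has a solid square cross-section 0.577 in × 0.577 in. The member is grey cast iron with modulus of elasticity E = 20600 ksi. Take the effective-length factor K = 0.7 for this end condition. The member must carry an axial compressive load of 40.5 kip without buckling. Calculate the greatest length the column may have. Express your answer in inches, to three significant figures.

I = a⁴/12 = 0.577⁴/12 = 9.237×10^-3 in⁴
At the buckling limit P_cr = P = 4.050×10^4 lb
From P_cr = π²EI/(K·L)²:  L = (1/K)·√(π²EI/P_cr) = (1/0.7)·√(π²×2.06×10^7×9.237×10^-3/4.050×10^4)
L = 9.73 in

L_max ≈ 9.73 in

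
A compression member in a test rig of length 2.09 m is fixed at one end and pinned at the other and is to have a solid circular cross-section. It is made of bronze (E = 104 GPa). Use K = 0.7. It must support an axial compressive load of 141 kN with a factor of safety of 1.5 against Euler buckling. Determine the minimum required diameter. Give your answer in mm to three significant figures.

d ≈ 54.7 mm

Required P_cr = n·P = 1.5 × 141 = 211.5 kN
L_e = K·L = 0.7 × 2.09 = 1.463 m
Required I = P_cr·L_e²/(π²E) = 2.115×10^5 × 1.463² / (π² × 1.04×10^11) = 4.410×10^-7 m⁴
I_req = 4.410×10^5 mm⁴
Solid circle: I = πd⁴/64  ⇒  d = (64I/π)^(1/4) = (64×4.410×10^5/π)^(1/4) = 54.7 mm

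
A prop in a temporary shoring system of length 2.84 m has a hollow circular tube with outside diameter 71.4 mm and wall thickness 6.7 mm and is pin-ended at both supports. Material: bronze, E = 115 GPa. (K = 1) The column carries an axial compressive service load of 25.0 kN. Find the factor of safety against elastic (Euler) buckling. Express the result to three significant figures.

n ≈ 4.05

Inner diameter d_i = 71.4 − 2×6.7 = 58.00 mm
I = π(d_o⁴ − d_i⁴)/64 = π(71.4⁴ − 58.00⁴)/64 = 7.202×10^5 mm⁴
I = 7.202×10^5 mm⁴ = 7.202×10^-7 m⁴
Effective length L_e = K·L = 1 × 2.84 = 2.840 m
P_cr = π²EI / L_e² = π² × 115×10⁹ × 7.202×10^-7 / 2.840² = 1.014×10^5 N
Factor of safety n = P_cr / P = 101.35 / 25.0 = 4.05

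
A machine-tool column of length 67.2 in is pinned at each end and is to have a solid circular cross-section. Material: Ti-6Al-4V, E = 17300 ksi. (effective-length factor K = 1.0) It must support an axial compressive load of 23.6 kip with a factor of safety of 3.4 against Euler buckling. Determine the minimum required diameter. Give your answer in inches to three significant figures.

d ≈ 2.56 in

Required P_cr = n·P = 3.4 × 23.6 = 80.24 kip
L_e = K·L = 1 × 67.2 = 67.20 in
Required I = P_cr·L_e²/(π²E) = 8.024×10^4 × 67.20² / (π² × 1.73×10^7) = 2.122 in⁴
Solid circle: I = πd⁴/64  ⇒  d = (64I/π)^(1/4) = (64×2.122/π)^(1/4) = 2.56 in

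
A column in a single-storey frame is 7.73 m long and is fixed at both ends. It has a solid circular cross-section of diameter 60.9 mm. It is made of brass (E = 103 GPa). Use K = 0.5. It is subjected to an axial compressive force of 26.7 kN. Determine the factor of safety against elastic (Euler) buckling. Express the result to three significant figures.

n ≈ 1.72

I = πd⁴/64 = π×60.9⁴/64 = 6.752×10^5 mm⁴
I = 6.752×10^5 mm⁴ = 6.752×10^-7 m⁴
Effective length L_e = K·L = 0.5 × 7.73 = 3.865 m
P_cr = π²EI / L_e² = π² × 103×10⁹ × 6.752×10^-7 / 3.865² = 4.595×10^4 N
Factor of safety n = P_cr / P = 45.949 / 26.7 = 1.72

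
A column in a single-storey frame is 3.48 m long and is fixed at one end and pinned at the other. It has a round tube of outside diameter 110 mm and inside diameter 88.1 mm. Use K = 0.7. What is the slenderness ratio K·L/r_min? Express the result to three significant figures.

d_o = 110 mm, d_i = 88.1 mm
I = π(d_o⁴ − d_i⁴)/64 = π(110⁴ − 88.10⁴)/64 = 4.230×10^6 mm⁴
A = 3.407×10^3 mm²;  r_min = √(I/A) = √(4.230×10^6/3.407×10^3) = 35.23 mm
L_e = K·L = 0.7 × 3.48 m = 2.436 m = 2436.0 mm
λ = L_e / r_min = 2436.0 / 35.23 = 69.1

λ ≈ 69.1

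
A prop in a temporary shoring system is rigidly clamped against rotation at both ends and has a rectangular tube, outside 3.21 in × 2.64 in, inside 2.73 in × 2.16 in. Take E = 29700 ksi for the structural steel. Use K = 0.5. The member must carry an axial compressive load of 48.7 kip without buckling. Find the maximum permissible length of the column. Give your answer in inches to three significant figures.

Weak-axis I_min = (h_o·b_o³ − h_i·b_i³)/12 with b_o = 2.64, b_i = 2.160 in (shorter outer/inner sides).
I_min = (3.21×2.64³ − 2.730×2.160³)/12 = 2.629 in⁴
At the buckling limit P_cr = P = 4.870×10^4 lb
From P_cr = π²EI/(K·L)²:  L = (1/K)·√(π²EI/P_cr) = (1/0.5)·√(π²×2.97×10^7×2.629/4.870×10^4)
L = 252 in

L_max ≈ 252 in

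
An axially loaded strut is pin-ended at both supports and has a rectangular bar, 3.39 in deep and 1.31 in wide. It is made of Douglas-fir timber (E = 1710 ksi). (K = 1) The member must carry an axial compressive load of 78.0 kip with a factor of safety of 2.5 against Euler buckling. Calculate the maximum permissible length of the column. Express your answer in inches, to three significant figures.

Buckling occurs about the weak axis: I_min = h·b³/12 with b = 1.31 in (the shorter side).
I_min = 3.39×1.31³/12 = 0.6351 in⁴
Required critical load P_cr = n·P = 2.5 × 78.0 = 195.0 kip = 1.950×10^5 lb
From P_cr = π²EI/(K·L)²:  L = (1/K)·√(π²EI/P_cr) = (1/1)·√(π²×1.71×10^6×0.6351/1.950×10^5)
L = 7.41 in

L_max ≈ 7.41 in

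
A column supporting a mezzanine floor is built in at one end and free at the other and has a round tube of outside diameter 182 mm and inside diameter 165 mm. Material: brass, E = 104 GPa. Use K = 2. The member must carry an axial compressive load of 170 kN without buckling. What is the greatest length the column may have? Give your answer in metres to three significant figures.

L_max ≈ 5.14 m

d_o = 182 mm, d_i = 165 mm
I = π(d_o⁴ − d_i⁴)/64 = π(182⁴ − 165.0⁴)/64 = 1.748×10^7 mm⁴
I = 1.748×10^-5 m⁴
At the buckling limit P_cr = P = 1.700×10^5 N
From P_cr = π²EI/(K·L)²:  L = (1/K)·√(π²EI/P_cr) = (1/2)·√(π²×1.04×10^11×1.748×10^-5/1.700×10^5)
L = 5.14 m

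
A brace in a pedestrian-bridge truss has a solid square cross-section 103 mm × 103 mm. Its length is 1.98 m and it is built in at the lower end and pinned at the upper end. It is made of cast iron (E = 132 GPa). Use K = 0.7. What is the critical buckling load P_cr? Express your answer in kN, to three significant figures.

I = a⁴/12 = 103⁴/12 = 9.379×10^6 mm⁴
I = 9.379×10^6 mm⁴ = 9.379×10^-6 m⁴
Effective length L_e = K·L = 0.7 × 1.98 = 1.386 m
P_cr = π²EI / L_e² = π² × 132×10⁹ × 9.379×10^-6 / 1.386² = 6.361×10^6 N

P_cr ≈ 6360 kN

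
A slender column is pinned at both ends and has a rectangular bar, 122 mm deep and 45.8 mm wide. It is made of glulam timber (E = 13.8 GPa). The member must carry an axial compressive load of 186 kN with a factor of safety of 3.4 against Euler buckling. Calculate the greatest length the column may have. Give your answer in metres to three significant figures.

L_max ≈ 0.459 m

Buckling occurs about the weak axis: I_min = h·b³/12 with b = 45.8 mm (the shorter side).
I_min = 122×45.8³/12 = 9.767×10^5 mm⁴
I = 9.767×10^-7 m⁴
Required critical load P_cr = n·P = 3.4 × 186 = 632.4 kN = 6.324×10^5 N
From P_cr = π²EI/(K·L)²:  L = (1/K)·√(π²EI/P_cr) = (1/1)·√(π²×1.38×10^10×9.767×10^-7/6.324×10^5)
L = 0.459 m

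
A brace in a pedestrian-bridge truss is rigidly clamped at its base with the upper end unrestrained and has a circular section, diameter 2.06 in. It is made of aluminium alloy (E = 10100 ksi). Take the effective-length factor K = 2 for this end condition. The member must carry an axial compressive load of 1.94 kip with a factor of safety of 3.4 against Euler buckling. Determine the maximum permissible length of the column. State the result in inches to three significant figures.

I = πd⁴/64 = π×2.06⁴/64 = 0.8840 in⁴
Required critical load P_cr = n·P = 3.4 × 1.94 = 6.596 kip = 6.596×10^3 lb
From P_cr = π²EI/(K·L)²:  L = (1/K)·√(π²EI/P_cr) = (1/2)·√(π²×1.01×10^7×0.8840/6.596×10^3)
L = 57.8 in

L_max ≈ 57.8 in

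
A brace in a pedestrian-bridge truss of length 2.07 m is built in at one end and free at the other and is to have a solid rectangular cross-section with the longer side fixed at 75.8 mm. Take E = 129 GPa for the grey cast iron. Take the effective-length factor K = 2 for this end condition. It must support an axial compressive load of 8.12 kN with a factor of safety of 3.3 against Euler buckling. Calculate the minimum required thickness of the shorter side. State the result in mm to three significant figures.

b ≈ 38.5 mm

Required P_cr = n·P = 3.3 × 8.12 = 26.80 kN
L_e = K·L = 2 × 2.07 = 4.140 m
Required I = P_cr·L_e²/(π²E) = 2.680×10^4 × 4.140² / (π² × 1.29×10^11) = 3.607×10^-7 m⁴
I_req = 3.607×10^5 mm⁴
Rectangle, weak axis: I_min = h·b³/12 with h = 75.8 mm fixed  ⇒  b = (12I/h)^(1/3) = 38.5 mm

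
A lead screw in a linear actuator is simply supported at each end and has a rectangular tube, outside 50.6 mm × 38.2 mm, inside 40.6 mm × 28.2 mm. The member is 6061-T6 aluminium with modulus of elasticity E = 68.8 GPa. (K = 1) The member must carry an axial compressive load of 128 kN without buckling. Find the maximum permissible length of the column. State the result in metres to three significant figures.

Weak-axis I_min = (h_o·b_o³ − h_i·b_i³)/12 with b_o = 38.2, b_i = 28.20 mm (shorter outer/inner sides).
I_min = (50.6×38.2³ − 40.60×28.20³)/12 = 1.592×10^5 mm⁴
I = 1.592×10^-7 m⁴
At the buckling limit P_cr = P = 1.280×10^5 N
From P_cr = π²EI/(K·L)²:  L = (1/K)·√(π²EI/P_cr) = (1/1)·√(π²×6.88×10^10×1.592×10^-7/1.280×10^5)
L = 0.919 m

L_max ≈ 0.919 m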